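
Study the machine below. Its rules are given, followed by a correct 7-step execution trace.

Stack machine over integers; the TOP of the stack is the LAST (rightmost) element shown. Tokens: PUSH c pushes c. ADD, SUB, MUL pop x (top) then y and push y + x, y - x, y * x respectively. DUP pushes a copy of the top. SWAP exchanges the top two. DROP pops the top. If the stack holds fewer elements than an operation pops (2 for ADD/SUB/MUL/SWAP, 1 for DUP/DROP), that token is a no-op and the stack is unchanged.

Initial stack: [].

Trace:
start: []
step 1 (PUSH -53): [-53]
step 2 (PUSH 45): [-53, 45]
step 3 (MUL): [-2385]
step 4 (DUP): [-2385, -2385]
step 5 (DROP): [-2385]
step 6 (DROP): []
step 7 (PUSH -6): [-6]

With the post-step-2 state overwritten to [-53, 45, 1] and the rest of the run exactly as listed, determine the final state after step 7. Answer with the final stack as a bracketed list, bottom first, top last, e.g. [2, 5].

[-53, -6]

state after step 2 := [-53, 45, 1]
step 3 (MUL): [-53, 45]
step 4 (DUP): [-53, 45, 45]
step 5 (DROP): [-53, 45]
step 6 (DROP): [-53]
step 7 (PUSH -6): [-53, -6]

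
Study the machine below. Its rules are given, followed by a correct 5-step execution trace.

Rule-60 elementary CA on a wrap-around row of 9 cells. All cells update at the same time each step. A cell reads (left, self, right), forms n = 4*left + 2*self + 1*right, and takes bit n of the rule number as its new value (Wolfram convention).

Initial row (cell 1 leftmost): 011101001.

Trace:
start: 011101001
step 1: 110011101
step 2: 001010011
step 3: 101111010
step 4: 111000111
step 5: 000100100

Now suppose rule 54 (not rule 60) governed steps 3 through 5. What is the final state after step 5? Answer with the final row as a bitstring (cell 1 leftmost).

100000100

(re-executing steps 3..5 under rule 54; state before step 3: 001010011)
step 3: 111111100
step 4: 000000011
step 5: 100000100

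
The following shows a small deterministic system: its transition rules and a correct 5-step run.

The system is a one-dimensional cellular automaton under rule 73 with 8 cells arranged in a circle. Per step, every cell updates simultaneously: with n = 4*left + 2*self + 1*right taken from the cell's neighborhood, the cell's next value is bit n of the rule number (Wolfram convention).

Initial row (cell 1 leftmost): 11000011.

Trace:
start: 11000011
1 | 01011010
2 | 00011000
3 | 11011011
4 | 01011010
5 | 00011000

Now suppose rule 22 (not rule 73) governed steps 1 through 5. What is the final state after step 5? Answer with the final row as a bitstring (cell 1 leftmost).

11100111

(re-executing steps 1..5 under rule 22; state before step 1: 11000011)
1 | 00100100
2 | 01111110
3 | 10000001
4 | 01000010
5 | 11100111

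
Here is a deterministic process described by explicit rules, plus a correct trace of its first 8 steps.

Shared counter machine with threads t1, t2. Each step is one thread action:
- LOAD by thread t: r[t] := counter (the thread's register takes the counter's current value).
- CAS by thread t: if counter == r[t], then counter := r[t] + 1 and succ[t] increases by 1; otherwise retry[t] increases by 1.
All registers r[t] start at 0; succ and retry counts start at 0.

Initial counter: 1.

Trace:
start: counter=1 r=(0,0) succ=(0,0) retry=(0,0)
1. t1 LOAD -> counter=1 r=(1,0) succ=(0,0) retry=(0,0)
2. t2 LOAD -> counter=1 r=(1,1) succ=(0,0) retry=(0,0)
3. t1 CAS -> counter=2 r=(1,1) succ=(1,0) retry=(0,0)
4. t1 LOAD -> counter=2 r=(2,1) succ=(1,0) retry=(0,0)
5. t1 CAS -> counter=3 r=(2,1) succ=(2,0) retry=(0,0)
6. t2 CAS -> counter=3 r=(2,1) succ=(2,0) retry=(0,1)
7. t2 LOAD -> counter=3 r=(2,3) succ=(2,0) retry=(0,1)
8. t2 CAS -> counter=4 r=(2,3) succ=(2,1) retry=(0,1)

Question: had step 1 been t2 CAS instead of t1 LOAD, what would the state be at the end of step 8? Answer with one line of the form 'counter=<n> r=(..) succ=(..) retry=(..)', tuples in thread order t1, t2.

counter=3 r=(1,2) succ=(1,1) retry=(1,2)

(re-executing from step 1 with the substitution; state before step 1: counter=1 r=(0,0) succ=(0,0) retry=(0,0))
1. t2 CAS -> counter=1 r=(0,0) succ=(0,0) retry=(0,1)
2. t2 LOAD -> counter=1 r=(0,1) succ=(0,0) retry=(0,1)
3. t1 CAS -> counter=1 r=(0,1) succ=(0,0) retry=(1,1)
4. t1 LOAD -> counter=1 r=(1,1) succ=(0,0) retry=(1,1)
5. t1 CAS -> counter=2 r=(1,1) succ=(1,0) retry=(1,1)
6. t2 CAS -> counter=2 r=(1,1) succ=(1,0) retry=(1,2)
7. t2 LOAD -> counter=2 r=(1,2) succ=(1,0) retry=(1,2)
8. t2 CAS -> counter=3 r=(1,2) succ=(1,1) retry=(1,2)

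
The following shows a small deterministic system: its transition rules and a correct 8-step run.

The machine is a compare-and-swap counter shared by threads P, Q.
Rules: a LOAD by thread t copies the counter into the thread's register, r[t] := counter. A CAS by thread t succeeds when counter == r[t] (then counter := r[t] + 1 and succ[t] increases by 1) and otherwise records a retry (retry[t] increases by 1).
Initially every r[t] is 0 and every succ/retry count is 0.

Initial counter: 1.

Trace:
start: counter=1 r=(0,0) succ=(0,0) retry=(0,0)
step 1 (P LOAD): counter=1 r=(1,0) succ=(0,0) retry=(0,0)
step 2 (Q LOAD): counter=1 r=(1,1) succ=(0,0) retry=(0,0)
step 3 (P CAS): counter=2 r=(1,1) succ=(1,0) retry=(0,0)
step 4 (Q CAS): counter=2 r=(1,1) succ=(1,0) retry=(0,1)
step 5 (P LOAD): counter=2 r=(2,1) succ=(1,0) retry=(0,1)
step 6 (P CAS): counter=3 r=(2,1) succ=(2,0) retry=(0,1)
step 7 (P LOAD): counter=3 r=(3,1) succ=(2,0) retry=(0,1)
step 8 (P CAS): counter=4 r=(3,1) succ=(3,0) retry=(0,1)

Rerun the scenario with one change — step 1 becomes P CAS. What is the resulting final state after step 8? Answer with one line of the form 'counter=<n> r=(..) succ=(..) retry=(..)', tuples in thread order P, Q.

counter=4 r=(3,1) succ=(2,1) retry=(2,0)

(re-executing from step 1 with the substitution; state before step 1: counter=1 r=(0,0) succ=(0,0) retry=(0,0))
step 1 (P CAS): counter=1 r=(0,0) succ=(0,0) retry=(1,0)
step 2 (Q LOAD): counter=1 r=(0,1) succ=(0,0) retry=(1,0)
step 3 (P CAS): counter=1 r=(0,1) succ=(0,0) retry=(2,0)
step 4 (Q CAS): counter=2 r=(0,1) succ=(0,1) retry=(2,0)
step 5 (P LOAD): counter=2 r=(2,1) succ=(0,1) retry=(2,0)
step 6 (P CAS): counter=3 r=(2,1) succ=(1,1) retry=(2,0)
step 7 (P LOAD): counter=3 r=(3,1) succ=(1,1) retry=(2,0)
step 8 (P CAS): counter=4 r=(3,1) succ=(2,1) retry=(2,0)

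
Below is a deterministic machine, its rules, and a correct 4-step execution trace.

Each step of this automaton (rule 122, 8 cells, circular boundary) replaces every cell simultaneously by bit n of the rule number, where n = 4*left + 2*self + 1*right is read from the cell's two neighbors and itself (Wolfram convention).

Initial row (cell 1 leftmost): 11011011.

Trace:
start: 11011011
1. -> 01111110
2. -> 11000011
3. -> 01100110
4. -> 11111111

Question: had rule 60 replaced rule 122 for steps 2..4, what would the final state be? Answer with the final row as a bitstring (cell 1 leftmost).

(re-executing steps 2..4 under rule 60; state before step 2: 01111110)
2. -> 01000001
3. -> 11100001
4. -> 00010001

00010001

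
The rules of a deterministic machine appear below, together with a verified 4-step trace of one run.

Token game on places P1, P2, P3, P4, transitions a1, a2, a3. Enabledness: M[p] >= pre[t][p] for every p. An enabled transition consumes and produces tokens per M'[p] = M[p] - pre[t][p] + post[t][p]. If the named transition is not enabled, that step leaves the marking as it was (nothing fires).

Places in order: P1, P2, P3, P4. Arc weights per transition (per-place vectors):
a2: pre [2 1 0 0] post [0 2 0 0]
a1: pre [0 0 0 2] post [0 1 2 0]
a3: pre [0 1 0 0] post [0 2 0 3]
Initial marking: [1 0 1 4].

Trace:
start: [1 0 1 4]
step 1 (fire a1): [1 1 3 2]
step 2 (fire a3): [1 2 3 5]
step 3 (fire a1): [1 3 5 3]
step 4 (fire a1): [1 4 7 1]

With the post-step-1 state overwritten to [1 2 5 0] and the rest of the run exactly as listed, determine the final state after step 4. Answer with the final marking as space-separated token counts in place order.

1 4 7 1

state after step 1 := [1 2 5 0]
step 2 (fire a3): [1 3 5 3]
step 3 (fire a1): [1 4 7 1]
step 4 (fire a1): [1 4 7 1]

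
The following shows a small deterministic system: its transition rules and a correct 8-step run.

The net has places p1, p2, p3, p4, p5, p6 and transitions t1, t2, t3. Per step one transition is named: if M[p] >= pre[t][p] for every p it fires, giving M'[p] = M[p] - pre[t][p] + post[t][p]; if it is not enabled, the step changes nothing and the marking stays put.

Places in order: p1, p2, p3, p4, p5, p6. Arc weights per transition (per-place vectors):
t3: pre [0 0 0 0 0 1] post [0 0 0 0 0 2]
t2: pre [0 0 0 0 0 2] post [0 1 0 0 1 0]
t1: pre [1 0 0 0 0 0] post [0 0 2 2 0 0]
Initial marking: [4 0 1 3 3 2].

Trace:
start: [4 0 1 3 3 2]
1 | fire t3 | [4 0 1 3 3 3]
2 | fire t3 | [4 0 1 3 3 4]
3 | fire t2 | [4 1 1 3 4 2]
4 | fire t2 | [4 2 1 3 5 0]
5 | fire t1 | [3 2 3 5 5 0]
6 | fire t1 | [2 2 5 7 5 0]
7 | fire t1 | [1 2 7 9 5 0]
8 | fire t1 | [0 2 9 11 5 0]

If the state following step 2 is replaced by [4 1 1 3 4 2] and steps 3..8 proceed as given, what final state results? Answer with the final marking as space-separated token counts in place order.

0 2 9 11 5 0

state after step 2 := [4 1 1 3 4 2]
3 | fire t2 | [4 2 1 3 5 0]
4 | fire t2 | [4 2 1 3 5 0]
5 | fire t1 | [3 2 3 5 5 0]
6 | fire t1 | [2 2 5 7 5 0]
7 | fire t1 | [1 2 7 9 5 0]
8 | fire t1 | [0 2 9 11 5 0]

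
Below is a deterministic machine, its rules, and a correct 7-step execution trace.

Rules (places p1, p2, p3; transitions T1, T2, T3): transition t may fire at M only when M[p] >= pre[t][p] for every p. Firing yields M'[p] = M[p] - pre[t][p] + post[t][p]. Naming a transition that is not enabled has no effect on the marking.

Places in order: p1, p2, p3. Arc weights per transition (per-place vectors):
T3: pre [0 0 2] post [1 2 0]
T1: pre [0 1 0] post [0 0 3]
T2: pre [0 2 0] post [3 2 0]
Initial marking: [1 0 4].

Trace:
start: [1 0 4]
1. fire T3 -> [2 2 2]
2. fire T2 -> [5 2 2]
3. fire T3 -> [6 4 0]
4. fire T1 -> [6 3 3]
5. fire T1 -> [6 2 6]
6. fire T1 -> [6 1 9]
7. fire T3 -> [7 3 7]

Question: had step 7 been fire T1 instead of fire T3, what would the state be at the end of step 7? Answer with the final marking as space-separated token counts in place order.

(re-executing from step 7 with the substitution; state before step 7: [6 1 9])
7. fire T1 -> [6 0 12]

6 0 12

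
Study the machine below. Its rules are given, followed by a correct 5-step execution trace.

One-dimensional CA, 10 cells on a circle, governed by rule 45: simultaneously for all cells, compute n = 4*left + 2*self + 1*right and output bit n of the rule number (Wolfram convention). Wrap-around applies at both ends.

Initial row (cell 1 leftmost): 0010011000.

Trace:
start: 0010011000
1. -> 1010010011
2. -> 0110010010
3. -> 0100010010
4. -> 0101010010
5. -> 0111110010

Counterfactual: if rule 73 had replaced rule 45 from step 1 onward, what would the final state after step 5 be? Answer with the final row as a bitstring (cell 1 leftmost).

1011011010

(re-executing steps 1..5 under rule 73; state before step 1: 0010011000)
1. -> 1000011011
2. -> 1011011010
3. -> 0011011000
4. -> 1011011011
5. -> 1011011010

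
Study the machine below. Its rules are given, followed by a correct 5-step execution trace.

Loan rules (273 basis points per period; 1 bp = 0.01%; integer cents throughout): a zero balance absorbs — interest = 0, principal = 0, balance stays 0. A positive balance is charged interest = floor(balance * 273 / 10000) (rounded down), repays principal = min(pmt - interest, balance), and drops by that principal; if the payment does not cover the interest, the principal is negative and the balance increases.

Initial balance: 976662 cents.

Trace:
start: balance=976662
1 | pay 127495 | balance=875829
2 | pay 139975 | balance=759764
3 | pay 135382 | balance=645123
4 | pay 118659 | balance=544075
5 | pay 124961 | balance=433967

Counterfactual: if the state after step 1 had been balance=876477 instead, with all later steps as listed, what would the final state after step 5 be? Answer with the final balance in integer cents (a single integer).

434688

state after step 1 := balance=876477
2 | pay 139975 | balance=760429
3 | pay 135382 | balance=645806
4 | pay 118659 | balance=544777
5 | pay 124961 | balance=434688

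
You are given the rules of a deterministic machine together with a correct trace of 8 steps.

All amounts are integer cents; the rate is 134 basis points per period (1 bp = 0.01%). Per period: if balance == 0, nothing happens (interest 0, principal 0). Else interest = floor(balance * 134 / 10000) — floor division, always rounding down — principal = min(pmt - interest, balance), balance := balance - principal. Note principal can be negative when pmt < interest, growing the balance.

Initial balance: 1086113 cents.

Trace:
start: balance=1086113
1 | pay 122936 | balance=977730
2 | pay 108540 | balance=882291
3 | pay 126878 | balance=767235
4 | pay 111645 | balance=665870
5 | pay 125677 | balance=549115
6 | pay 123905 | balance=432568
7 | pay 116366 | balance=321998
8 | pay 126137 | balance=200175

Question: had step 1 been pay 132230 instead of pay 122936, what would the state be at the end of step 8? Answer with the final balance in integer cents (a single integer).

(re-executing from step 1 with the substitution; state before step 1: balance=1086113)
1 | pay 132230 | balance=968436
2 | pay 108540 | balance=872873
3 | pay 126878 | balance=757691
4 | pay 111645 | balance=656199
5 | pay 125677 | balance=539315
6 | pay 123905 | balance=422636
7 | pay 116366 | balance=311933
8 | pay 126137 | balance=189975

189975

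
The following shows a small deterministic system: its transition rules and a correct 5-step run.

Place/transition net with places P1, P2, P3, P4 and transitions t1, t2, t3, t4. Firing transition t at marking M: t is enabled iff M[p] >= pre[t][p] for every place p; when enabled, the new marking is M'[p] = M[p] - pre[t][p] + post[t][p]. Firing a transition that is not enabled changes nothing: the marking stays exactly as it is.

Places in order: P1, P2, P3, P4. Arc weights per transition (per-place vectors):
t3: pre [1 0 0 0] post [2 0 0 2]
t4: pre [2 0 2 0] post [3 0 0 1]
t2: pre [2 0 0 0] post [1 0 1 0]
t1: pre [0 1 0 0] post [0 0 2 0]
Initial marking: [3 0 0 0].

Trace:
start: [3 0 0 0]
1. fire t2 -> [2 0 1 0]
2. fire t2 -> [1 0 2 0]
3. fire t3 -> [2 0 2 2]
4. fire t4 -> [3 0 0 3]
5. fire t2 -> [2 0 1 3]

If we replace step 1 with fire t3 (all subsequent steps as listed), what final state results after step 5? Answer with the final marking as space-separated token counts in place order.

(re-executing from step 1 with the substitution; state before step 1: [3 0 0 0])
1. fire t3 -> [4 0 0 2]
2. fire t2 -> [3 0 1 2]
3. fire t3 -> [4 0 1 4]
4. fire t4 -> [4 0 1 4]
5. fire t2 -> [3 0 2 4]

3 0 2 4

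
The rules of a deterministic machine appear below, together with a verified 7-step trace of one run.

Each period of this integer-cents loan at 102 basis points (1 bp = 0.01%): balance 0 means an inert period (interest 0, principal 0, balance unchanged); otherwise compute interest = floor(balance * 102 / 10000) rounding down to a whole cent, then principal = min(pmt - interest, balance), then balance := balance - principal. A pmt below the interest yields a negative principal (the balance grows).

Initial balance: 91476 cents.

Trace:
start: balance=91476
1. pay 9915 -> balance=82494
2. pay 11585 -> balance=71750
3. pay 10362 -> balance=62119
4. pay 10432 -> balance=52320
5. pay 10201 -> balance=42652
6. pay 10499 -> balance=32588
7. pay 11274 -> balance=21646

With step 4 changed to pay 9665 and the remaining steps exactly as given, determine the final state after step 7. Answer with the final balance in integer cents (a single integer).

22436

(re-executing from step 4 with the substitution; state before step 4: balance=62119)
4. pay 9665 -> balance=53087
5. pay 10201 -> balance=43427
6. pay 10499 -> balance=33370
7. pay 11274 -> balance=22436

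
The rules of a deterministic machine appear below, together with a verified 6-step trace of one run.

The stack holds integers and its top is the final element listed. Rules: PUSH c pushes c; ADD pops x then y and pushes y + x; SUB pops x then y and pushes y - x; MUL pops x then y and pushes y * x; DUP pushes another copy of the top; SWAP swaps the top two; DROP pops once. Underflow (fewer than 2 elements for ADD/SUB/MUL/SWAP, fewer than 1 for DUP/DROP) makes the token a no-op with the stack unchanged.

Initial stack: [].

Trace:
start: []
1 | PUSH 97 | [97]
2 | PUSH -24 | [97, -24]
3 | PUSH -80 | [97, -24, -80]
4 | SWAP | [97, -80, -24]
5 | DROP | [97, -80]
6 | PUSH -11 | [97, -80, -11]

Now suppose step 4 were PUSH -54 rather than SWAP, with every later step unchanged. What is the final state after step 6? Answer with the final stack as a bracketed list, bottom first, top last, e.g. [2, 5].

(re-executing from step 4 with the substitution; state before step 4: [97, -24, -80])
4 | PUSH -54 | [97, -24, -80, -54]
5 | DROP | [97, -24, -80]
6 | PUSH -11 | [97, -24, -80, -11]

[97, -24, -80, -11]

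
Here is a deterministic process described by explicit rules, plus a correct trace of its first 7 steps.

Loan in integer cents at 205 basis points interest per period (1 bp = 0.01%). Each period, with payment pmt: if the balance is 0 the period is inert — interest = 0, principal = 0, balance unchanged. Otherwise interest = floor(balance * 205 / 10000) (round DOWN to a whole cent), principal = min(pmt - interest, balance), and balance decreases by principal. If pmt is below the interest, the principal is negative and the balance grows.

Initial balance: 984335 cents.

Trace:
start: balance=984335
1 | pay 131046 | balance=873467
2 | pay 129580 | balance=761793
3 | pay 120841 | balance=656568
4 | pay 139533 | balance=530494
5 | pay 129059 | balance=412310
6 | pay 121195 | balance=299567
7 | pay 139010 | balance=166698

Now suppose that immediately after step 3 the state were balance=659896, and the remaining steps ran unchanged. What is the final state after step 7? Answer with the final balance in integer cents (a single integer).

170306

state after step 3 := balance=659896
4 | pay 139533 | balance=533890
5 | pay 129059 | balance=415775
6 | pay 121195 | balance=303103
7 | pay 139010 | balance=170306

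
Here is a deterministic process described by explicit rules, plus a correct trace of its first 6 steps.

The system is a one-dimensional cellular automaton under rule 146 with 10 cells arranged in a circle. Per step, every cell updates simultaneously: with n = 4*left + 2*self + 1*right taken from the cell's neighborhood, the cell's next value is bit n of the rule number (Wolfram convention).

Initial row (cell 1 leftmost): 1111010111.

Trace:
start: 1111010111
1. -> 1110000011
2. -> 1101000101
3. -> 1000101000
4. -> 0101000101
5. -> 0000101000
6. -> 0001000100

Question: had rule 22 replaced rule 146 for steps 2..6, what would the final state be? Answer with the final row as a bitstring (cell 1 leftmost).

0001000100

(re-executing steps 2..6 under rule 22; state before step 2: 1110000011)
2. -> 0001000100
3. -> 0011101110
4. -> 0100000001
5. -> 0110000011
6. -> 0001000100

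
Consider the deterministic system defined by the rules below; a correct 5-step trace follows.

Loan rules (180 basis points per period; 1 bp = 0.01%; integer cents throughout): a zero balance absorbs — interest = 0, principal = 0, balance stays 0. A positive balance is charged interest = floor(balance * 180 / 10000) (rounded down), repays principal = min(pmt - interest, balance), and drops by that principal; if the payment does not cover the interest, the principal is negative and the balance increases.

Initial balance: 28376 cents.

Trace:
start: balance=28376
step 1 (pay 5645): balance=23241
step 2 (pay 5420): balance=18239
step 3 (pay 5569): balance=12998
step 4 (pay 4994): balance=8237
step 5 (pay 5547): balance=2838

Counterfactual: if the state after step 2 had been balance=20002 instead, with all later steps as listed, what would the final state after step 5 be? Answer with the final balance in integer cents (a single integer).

4699

state after step 2 := balance=20002
step 3 (pay 5569): balance=14793
step 4 (pay 4994): balance=10065
step 5 (pay 5547): balance=4699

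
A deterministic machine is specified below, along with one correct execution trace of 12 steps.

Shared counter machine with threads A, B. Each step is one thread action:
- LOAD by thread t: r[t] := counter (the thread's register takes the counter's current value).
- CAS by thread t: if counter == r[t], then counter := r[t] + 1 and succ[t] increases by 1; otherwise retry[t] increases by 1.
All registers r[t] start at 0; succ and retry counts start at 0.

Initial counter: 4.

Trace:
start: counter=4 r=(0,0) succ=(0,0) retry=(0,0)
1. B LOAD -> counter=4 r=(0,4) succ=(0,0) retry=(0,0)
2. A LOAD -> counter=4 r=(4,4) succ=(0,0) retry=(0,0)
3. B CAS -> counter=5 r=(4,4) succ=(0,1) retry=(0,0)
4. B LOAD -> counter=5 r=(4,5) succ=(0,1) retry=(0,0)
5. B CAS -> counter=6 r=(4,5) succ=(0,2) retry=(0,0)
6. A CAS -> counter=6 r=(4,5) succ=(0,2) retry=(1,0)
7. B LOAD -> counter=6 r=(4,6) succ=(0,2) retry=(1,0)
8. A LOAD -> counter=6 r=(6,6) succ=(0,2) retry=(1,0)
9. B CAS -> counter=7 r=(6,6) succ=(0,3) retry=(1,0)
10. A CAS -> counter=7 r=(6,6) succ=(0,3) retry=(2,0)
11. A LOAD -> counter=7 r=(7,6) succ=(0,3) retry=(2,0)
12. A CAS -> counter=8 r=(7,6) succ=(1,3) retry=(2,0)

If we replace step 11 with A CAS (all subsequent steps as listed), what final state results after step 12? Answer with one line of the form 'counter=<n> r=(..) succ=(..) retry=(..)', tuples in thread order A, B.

(re-executing from step 11 with the substitution; state before step 11: counter=7 r=(6,6) succ=(0,3) retry=(2,0))
11. A CAS -> counter=7 r=(6,6) succ=(0,3) retry=(3,0)
12. A CAS -> counter=7 r=(6,6) succ=(0,3) retry=(4,0)

counter=7 r=(6,6) succ=(0,3) retry=(4,0)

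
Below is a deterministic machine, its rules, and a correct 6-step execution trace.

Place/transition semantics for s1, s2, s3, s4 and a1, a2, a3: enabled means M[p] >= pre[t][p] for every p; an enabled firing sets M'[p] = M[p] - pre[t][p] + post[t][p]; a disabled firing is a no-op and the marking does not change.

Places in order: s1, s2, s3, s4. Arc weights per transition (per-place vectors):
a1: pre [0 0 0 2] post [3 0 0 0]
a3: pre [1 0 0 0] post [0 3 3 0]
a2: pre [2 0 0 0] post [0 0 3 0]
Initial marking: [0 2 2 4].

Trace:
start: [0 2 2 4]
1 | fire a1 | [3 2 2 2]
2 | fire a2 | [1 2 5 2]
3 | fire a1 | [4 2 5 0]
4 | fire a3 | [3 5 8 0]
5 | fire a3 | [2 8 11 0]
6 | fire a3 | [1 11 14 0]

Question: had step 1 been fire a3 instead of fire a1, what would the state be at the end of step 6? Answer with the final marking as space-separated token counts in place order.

(re-executing from step 1 with the substitution; state before step 1: [0 2 2 4])
1 | fire a3 | [0 2 2 4]
2 | fire a2 | [0 2 2 4]
3 | fire a1 | [3 2 2 2]
4 | fire a3 | [2 5 5 2]
5 | fire a3 | [1 8 8 2]
6 | fire a3 | [0 11 11 2]

0 11 11 2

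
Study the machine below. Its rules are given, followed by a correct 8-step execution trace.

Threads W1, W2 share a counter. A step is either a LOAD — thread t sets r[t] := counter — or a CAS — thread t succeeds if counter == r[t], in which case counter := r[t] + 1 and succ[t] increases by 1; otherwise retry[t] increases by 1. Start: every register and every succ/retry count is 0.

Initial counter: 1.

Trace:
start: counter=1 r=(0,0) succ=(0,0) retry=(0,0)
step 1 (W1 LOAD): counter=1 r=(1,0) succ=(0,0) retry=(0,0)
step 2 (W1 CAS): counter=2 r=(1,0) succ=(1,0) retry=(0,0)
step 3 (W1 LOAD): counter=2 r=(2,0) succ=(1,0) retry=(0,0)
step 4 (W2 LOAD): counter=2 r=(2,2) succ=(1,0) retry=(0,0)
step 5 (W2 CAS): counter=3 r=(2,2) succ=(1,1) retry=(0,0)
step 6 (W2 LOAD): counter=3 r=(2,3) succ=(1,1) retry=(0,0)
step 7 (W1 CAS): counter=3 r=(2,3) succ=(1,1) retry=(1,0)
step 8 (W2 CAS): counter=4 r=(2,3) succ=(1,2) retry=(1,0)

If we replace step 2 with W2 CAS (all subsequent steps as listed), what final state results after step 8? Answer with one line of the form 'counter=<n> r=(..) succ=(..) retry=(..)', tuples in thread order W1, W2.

(re-executing from step 2 with the substitution; state before step 2: counter=1 r=(1,0) succ=(0,0) retry=(0,0))
step 2 (W2 CAS): counter=1 r=(1,0) succ=(0,0) retry=(0,1)
step 3 (W1 LOAD): counter=1 r=(1,0) succ=(0,0) retry=(0,1)
step 4 (W2 LOAD): counter=1 r=(1,1) succ=(0,0) retry=(0,1)
step 5 (W2 CAS): counter=2 r=(1,1) succ=(0,1) retry=(0,1)
step 6 (W2 LOAD): counter=2 r=(1,2) succ=(0,1) retry=(0,1)
step 7 (W1 CAS): counter=2 r=(1,2) succ=(0,1) retry=(1,1)
step 8 (W2 CAS): counter=3 r=(1,2) succ=(0,2) retry=(1,1)

counter=3 r=(1,2) succ=(0,2) retry=(1,1)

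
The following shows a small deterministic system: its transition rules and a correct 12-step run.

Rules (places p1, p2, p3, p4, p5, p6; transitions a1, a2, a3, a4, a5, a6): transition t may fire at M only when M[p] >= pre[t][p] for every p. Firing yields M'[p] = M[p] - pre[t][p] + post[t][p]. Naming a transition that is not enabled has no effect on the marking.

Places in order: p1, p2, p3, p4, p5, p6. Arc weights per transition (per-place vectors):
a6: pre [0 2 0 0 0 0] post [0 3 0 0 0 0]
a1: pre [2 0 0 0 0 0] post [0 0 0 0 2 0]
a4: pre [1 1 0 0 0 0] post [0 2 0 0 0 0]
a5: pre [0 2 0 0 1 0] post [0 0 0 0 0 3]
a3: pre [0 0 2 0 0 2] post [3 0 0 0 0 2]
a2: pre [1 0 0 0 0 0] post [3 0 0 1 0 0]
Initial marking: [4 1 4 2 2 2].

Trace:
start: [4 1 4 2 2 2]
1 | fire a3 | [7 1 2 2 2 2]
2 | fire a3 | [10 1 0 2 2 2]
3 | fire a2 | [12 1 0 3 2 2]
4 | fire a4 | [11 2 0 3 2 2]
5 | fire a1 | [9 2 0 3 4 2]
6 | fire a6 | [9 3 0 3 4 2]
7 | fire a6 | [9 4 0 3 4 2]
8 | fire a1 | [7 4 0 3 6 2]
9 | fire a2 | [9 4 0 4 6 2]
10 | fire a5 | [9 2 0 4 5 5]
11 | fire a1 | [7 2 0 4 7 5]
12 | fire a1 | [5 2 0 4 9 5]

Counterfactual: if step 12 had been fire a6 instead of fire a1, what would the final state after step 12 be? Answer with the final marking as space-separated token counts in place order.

(re-executing from step 12 with the substitution; state before step 12: [7 2 0 4 7 5])
12 | fire a6 | [7 3 0 4 7 5]

7 3 0 4 7 5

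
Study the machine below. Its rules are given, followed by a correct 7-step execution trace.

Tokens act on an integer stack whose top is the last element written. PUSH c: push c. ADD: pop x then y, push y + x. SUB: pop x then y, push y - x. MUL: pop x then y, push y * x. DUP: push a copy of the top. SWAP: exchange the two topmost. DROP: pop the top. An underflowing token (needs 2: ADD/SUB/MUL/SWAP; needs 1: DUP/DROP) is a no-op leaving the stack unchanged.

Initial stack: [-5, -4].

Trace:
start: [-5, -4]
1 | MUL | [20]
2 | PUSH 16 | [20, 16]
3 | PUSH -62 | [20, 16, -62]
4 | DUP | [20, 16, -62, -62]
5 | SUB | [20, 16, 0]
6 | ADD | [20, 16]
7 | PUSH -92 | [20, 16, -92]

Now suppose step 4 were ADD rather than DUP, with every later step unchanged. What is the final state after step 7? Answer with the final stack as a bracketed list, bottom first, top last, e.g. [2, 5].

[66, -92]

(re-executing from step 4 with the substitution; state before step 4: [20, 16, -62])
4 | ADD | [20, -46]
5 | SUB | [66]
6 | ADD | [66]
7 | PUSH -92 | [66, -92]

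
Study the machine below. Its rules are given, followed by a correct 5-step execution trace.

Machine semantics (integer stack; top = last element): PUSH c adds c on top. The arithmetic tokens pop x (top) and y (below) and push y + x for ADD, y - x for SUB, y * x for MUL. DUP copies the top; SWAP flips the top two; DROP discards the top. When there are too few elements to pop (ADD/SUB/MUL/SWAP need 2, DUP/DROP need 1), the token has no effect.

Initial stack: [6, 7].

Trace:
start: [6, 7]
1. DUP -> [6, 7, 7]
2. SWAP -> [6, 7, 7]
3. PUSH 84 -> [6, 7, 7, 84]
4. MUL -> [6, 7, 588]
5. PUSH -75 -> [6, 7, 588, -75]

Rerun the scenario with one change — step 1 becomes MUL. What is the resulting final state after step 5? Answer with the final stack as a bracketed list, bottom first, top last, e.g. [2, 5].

[3528, -75]

(re-executing from step 1 with the substitution; state before step 1: [6, 7])
1. MUL -> [42]
2. SWAP -> [42]
3. PUSH 84 -> [42, 84]
4. MUL -> [3528]
5. PUSH -75 -> [3528, -75]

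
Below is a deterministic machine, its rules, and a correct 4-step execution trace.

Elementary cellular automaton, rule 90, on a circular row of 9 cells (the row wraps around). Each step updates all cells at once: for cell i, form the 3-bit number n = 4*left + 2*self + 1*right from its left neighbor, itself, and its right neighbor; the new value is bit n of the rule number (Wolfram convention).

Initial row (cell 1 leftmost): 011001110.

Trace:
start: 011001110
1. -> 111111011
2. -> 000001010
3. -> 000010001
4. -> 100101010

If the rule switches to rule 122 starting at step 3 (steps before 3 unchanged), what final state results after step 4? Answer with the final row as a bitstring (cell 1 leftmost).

(re-executing steps 3..4 under rule 122; state before step 3: 000001010)
3. -> 000010101
4. -> 100101010

100101010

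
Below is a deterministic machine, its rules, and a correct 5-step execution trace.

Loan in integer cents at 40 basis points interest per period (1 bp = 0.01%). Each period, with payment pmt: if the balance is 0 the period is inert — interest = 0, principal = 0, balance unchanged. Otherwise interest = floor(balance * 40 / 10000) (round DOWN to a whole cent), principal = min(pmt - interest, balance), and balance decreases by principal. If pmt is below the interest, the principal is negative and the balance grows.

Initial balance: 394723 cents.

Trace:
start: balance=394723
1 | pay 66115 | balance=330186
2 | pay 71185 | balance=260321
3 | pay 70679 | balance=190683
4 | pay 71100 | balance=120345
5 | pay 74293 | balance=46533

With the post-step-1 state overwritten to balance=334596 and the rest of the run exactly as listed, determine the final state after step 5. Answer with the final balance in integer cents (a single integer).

state after step 1 := balance=334596
2 | pay 71185 | balance=264749
3 | pay 70679 | balance=195128
4 | pay 71100 | balance=124808
5 | pay 74293 | balance=51014

51014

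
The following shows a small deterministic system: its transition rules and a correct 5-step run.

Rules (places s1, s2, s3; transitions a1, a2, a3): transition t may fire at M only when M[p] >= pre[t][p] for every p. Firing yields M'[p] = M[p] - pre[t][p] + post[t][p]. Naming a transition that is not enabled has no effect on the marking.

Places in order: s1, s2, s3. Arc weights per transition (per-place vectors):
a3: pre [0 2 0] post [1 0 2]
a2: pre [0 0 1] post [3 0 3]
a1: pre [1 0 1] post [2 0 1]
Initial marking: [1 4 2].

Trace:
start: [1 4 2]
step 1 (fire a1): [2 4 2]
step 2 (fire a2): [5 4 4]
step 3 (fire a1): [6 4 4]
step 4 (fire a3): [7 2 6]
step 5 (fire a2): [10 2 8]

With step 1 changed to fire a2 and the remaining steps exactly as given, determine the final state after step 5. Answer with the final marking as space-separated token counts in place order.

(re-executing from step 1 with the substitution; state before step 1: [1 4 2])
step 1 (fire a2): [4 4 4]
step 2 (fire a2): [7 4 6]
step 3 (fire a1): [8 4 6]
step 4 (fire a3): [9 2 8]
step 5 (fire a2): [12 2 10]

12 2 10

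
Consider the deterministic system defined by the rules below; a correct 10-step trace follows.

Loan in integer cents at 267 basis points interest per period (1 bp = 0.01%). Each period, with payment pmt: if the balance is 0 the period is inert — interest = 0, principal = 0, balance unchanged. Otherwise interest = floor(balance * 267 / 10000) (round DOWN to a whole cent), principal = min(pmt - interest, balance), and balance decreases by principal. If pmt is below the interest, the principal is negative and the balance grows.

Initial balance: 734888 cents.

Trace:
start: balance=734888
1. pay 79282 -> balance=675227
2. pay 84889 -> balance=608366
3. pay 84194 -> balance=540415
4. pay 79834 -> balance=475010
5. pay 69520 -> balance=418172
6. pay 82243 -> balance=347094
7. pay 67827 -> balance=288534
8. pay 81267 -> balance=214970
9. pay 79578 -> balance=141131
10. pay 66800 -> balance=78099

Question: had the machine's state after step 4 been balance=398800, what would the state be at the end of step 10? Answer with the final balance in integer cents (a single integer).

state after step 4 := balance=398800
5. pay 69520 -> balance=339927
6. pay 82243 -> balance=266760
7. pay 67827 -> balance=206055
8. pay 81267 -> balance=130289
9. pay 79578 -> balance=54189
10. pay 66800 -> balance=0

0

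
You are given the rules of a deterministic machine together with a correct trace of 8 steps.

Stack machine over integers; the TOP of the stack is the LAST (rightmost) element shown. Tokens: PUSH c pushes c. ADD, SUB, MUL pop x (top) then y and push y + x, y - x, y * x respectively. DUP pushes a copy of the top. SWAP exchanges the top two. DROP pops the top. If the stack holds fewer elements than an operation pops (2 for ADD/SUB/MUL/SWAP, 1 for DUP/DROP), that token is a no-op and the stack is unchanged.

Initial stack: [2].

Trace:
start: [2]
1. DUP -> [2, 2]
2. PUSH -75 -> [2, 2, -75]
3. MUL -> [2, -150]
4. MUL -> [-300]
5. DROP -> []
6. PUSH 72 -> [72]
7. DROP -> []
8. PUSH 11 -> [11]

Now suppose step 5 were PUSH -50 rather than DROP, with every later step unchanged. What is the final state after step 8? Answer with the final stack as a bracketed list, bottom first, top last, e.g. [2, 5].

(re-executing from step 5 with the substitution; state before step 5: [-300])
5. PUSH -50 -> [-300, -50]
6. PUSH 72 -> [-300, -50, 72]
7. DROP -> [-300, -50]
8. PUSH 11 -> [-300, -50, 11]

[-300, -50, 11]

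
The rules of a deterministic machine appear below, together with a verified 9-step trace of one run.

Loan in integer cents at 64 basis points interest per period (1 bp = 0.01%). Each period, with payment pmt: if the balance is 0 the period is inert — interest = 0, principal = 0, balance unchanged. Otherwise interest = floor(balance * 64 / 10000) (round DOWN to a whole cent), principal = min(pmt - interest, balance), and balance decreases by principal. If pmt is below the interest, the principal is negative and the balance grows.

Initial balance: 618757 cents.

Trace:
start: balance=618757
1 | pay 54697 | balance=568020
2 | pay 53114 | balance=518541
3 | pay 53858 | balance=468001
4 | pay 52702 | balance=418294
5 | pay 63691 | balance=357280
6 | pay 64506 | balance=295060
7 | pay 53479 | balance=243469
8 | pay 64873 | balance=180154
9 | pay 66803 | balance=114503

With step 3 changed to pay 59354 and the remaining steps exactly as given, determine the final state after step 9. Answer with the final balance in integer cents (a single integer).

(re-executing from step 3 with the substitution; state before step 3: balance=518541)
3 | pay 59354 | balance=462505
4 | pay 52702 | balance=412763
5 | pay 63691 | balance=351713
6 | pay 64506 | balance=289457
7 | pay 53479 | balance=237830
8 | pay 64873 | balance=174479
9 | pay 66803 | balance=108792

108792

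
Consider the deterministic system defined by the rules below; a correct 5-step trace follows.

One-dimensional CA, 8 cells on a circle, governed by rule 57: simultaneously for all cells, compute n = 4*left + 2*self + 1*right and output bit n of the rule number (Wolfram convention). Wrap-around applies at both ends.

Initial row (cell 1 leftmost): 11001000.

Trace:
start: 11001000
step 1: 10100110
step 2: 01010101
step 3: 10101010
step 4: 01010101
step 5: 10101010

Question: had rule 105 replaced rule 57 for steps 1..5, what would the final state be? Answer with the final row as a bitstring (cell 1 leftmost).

(re-executing steps 1..5 under rule 105; state before step 1: 11001000)
step 1: 11000010
step 2: 11011001
step 3: 01111001
step 4: 11001000
step 5: 11000010

11000010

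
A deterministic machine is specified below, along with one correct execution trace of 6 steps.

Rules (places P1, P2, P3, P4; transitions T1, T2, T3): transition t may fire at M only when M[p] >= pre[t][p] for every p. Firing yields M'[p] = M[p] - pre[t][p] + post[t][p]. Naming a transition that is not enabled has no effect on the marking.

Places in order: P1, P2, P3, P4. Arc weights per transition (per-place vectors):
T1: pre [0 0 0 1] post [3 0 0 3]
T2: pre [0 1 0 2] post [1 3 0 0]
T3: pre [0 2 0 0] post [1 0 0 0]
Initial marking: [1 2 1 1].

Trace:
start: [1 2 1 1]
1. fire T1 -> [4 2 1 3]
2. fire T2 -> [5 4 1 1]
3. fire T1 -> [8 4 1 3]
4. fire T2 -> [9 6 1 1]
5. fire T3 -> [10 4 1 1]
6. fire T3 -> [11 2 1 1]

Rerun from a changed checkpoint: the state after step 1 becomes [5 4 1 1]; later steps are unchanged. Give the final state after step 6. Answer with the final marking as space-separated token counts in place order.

11 2 1 1

state after step 1 := [5 4 1 1]
2. fire T2 -> [5 4 1 1]
3. fire T1 -> [8 4 1 3]
4. fire T2 -> [9 6 1 1]
5. fire T3 -> [10 4 1 1]
6. fire T3 -> [11 2 1 1]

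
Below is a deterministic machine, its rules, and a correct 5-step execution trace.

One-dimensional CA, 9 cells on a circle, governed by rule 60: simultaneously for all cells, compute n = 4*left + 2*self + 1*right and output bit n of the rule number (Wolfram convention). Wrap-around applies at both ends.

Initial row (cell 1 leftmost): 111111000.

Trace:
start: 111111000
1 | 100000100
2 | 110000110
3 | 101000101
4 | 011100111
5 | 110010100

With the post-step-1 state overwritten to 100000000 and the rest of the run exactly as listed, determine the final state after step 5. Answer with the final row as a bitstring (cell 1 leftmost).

100010000

state after step 1 := 100000000
2 | 110000000
3 | 101000000
4 | 111100000
5 | 100010000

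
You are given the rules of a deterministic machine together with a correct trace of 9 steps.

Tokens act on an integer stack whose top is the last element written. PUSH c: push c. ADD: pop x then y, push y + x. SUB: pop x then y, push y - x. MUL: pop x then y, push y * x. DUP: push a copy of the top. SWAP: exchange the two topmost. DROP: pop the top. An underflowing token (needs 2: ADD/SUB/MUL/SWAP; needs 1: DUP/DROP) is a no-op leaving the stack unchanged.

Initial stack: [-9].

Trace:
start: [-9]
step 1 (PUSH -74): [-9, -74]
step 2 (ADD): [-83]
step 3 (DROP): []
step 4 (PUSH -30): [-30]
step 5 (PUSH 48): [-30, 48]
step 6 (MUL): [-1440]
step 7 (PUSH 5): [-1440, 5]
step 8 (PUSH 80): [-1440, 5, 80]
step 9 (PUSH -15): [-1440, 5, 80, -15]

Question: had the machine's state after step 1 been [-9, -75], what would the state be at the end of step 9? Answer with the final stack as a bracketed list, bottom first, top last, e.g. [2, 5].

state after step 1 := [-9, -75]
step 2 (ADD): [-84]
step 3 (DROP): []
step 4 (PUSH -30): [-30]
step 5 (PUSH 48): [-30, 48]
step 6 (MUL): [-1440]
step 7 (PUSH 5): [-1440, 5]
step 8 (PUSH 80): [-1440, 5, 80]
step 9 (PUSH -15): [-1440, 5, 80, -15]

[-1440, 5, 80, -15]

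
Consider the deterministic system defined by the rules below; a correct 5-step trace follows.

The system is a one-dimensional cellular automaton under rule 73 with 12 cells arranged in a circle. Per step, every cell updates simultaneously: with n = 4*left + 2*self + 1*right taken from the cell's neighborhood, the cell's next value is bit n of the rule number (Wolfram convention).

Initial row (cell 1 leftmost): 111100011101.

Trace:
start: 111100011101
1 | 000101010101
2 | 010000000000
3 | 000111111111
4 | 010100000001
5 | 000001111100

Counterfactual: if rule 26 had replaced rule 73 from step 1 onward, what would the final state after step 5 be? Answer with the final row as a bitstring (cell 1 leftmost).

(re-executing steps 1..5 under rule 26; state before step 1: 111100011101)
1 | 000010110001
2 | 100100101010
3 | 011011000000
4 | 110010100000
5 | 101100010001

101100010001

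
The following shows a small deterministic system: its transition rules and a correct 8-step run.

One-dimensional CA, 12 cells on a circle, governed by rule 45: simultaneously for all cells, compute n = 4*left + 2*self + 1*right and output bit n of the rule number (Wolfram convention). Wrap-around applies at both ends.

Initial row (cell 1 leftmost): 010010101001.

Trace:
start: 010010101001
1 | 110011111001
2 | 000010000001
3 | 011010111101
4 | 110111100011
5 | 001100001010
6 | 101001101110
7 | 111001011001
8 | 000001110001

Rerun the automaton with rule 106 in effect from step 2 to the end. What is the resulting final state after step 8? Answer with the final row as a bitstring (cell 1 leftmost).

000110000100

(re-executing steps 2..8 under rule 106; state before step 2: 110011111001)
2 | 010110001011
3 | 101110010111
4 | 111010101100
5 | 101101011101
6 | 111110110111
7 | 000011111100
8 | 000110000100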